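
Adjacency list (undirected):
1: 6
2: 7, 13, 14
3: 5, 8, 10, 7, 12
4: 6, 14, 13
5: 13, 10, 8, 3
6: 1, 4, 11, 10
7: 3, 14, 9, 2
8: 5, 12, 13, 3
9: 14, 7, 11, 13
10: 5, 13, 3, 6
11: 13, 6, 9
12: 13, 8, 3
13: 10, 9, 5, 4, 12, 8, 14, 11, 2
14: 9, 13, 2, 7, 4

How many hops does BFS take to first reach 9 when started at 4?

Level 0: 4
Level 1: 6, 13, 14
Level 2: 1, 2, 5, 7, 8, 9, 10, 11, 12
Level 3: 3
9 first appears at level 2.

2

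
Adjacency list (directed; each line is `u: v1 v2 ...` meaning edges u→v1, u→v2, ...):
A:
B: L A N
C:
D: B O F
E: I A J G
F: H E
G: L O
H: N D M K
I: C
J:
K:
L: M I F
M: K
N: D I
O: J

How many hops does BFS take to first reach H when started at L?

2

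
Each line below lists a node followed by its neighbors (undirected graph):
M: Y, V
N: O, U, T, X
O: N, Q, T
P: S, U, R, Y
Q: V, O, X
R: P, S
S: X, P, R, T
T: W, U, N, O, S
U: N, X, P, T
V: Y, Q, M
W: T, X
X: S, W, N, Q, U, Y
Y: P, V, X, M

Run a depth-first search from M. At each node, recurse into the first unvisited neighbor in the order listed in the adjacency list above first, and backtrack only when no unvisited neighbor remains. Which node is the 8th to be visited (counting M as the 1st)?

U

Visit M
M → Y
Y → P
P → S
S → X
X → W
W → T
T → U
U → N
N → O
O → Q
Q → V
S → R

Visit order: M, Y, P, S, X, W, T, U, N, O, Q, V, R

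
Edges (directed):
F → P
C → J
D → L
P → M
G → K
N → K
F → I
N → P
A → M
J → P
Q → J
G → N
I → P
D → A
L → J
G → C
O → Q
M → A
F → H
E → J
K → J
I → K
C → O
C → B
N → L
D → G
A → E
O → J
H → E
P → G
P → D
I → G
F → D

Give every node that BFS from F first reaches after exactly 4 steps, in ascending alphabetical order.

Level 0: F
Level 1: D, H, I, P
Level 2: A, E, G, K, L, M
Level 3: C, J, N
Level 4: B, O
Level 5: Q

B, O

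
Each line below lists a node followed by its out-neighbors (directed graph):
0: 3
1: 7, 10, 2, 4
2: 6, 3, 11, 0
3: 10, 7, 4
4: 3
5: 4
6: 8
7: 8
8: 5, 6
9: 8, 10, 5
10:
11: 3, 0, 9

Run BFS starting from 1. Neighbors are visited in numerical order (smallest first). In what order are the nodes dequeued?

1 -> 2 -> 4 -> 7 -> 10 -> 0 -> 3 -> 6 -> 11 -> 8 -> 9 -> 5

Visit 1; enqueue 2, 4, 7, 10 → queue [2, 4, 7, 10]
Visit 2; enqueue 0, 3, 6, 11 → queue [4, 7, 10, 0, 3, 6, 11]
Visit 4 → queue [7, 10, 0, 3, 6, 11]
Visit 7; enqueue 8 → queue [10, 0, 3, 6, 11, 8]
Visit 10 → queue [0, 3, 6, 11, 8]
Visit 0 → queue [3, 6, 11, 8]
Visit 3 → queue [6, 11, 8]
Visit 6 → queue [11, 8]
Visit 11; enqueue 9 → queue [8, 9]
Visit 8; enqueue 5 → queue [9, 5]
Visit 9 → queue [5]
Visit 5 → queue []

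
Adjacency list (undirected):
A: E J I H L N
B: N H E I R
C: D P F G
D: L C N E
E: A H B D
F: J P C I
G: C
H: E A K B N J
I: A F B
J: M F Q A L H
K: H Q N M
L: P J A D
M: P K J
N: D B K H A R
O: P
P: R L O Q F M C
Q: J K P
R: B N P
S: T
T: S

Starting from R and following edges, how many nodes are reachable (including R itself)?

BFS from R visits: R, P, N, B, Q, O, M, L, F, C, K, H, D, A, I, E, J, G
Reachable nodes: 18 of 20 total.

18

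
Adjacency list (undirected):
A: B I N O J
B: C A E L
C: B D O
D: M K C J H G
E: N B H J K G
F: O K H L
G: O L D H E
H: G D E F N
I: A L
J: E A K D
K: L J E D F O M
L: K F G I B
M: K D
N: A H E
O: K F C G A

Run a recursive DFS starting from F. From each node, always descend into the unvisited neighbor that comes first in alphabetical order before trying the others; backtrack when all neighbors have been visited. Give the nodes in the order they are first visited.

Visit F
F → H
H → D
D → C
C → B
B → A
A → I
I → L
L → G
G → E
E → J
J → K
K → M
K → O
E → N

F, H, D, C, B, A, I, L, G, E, J, K, M, O, N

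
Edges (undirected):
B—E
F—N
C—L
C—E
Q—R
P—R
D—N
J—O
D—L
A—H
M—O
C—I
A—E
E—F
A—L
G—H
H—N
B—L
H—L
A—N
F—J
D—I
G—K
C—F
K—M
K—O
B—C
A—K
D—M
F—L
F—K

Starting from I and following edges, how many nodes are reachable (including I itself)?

15

BFS from I visits: I, C, D, B, E, F, L, M, N, A, J, K, H, O, G
Reachable nodes: 15 of 18 total.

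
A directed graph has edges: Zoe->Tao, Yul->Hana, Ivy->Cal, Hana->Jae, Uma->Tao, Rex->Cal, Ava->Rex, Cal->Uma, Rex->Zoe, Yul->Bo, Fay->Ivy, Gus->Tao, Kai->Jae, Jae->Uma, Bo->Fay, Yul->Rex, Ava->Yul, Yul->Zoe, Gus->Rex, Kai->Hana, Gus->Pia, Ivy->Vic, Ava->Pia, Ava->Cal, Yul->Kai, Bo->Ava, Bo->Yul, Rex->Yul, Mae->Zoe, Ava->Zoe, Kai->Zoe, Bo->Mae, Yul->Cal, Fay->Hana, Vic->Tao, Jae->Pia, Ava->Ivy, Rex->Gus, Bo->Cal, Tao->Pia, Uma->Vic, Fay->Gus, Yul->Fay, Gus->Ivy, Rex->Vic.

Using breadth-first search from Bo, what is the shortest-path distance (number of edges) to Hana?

Level 0: Bo
Level 1: Ava, Cal, Fay, Mae, Yul
Level 2: Gus, Hana, Ivy, Kai, Pia, Rex, Uma, Zoe
Level 3: Jae, Tao, Vic
Hana first appears at level 2.

2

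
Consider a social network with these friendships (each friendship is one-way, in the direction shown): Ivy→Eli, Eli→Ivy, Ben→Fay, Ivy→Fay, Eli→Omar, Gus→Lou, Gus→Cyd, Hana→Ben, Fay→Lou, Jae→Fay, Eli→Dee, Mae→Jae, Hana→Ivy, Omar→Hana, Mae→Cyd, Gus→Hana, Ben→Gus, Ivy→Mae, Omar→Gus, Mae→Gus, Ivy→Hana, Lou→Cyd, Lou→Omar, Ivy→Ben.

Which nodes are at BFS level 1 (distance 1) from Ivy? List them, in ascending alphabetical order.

Level 0: Ivy
Level 1: Ben, Eli, Fay, Hana, Mae
Level 2: Cyd, Dee, Gus, Jae, Lou, Omar

Ben, Eli, Fay, Hana, Mae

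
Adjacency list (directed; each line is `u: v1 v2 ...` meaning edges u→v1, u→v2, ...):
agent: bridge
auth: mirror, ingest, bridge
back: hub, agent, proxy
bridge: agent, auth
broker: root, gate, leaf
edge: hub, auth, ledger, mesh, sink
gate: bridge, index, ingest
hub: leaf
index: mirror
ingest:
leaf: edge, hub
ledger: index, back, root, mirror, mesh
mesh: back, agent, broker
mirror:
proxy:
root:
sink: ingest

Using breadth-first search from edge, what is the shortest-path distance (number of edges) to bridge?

2

Level 0: edge
Level 1: auth, hub, ledger, mesh, sink
Level 2: agent, back, bridge, broker, index, ingest, leaf, mirror, root
Level 3: gate, proxy
bridge first appears at level 2.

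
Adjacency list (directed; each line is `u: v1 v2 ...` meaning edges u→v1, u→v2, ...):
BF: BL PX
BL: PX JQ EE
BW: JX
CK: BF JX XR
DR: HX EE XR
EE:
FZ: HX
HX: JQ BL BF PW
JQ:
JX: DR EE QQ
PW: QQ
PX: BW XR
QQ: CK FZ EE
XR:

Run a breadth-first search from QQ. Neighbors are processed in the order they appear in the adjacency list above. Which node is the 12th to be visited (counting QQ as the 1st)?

Visit QQ; enqueue CK, FZ, EE → queue [CK, FZ, EE]
Visit CK; enqueue BF, JX, XR → queue [FZ, EE, BF, JX, XR]
Visit FZ; enqueue HX → queue [EE, BF, JX, XR, HX]
Visit EE → queue [BF, JX, XR, HX]
Visit BF; enqueue BL, PX → queue [JX, XR, HX, BL, PX]
Visit JX; enqueue DR → queue [XR, HX, BL, PX, DR]
Visit XR → queue [HX, BL, PX, DR]
Visit HX; enqueue JQ, PW → queue [BL, PX, DR, JQ, PW]
Visit BL → queue [PX, DR, JQ, PW]
Visit PX; enqueue BW → queue [DR, JQ, PW, BW]
Visit DR → queue [JQ, PW, BW]
Visit JQ → queue [PW, BW]
Visit PW → queue [BW]
Visit BW → queue []

Visit order: QQ, CK, FZ, EE, BF, JX, XR, HX, BL, PX, DR, JQ, PW, BW

JQ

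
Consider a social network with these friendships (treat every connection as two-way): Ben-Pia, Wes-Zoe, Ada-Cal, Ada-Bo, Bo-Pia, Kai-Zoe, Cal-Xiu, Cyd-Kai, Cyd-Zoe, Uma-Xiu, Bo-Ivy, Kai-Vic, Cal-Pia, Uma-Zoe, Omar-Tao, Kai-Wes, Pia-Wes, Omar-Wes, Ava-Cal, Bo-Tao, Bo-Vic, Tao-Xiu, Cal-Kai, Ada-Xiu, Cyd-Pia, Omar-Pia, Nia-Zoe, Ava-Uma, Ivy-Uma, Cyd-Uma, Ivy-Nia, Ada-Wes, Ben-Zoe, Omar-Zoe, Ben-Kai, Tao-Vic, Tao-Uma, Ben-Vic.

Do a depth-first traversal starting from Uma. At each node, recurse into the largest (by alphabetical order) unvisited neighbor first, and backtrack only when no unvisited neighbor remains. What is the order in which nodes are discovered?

Uma, Zoe, Wes, Pia, Omar, Tao, Xiu, Cal, Kai, Vic, Bo, Ivy, Nia, Ada, Ben, Cyd, Ava

Visit Uma
Uma → Zoe
Zoe → Wes
Wes → Pia
Pia → Omar
Omar → Tao
Tao → Xiu
Xiu → Cal
Cal → Kai
Kai → Vic
Vic → Bo
Bo → Ivy
Ivy → Nia
Bo → Ada
Vic → Ben
Kai → Cyd
Cal → Ava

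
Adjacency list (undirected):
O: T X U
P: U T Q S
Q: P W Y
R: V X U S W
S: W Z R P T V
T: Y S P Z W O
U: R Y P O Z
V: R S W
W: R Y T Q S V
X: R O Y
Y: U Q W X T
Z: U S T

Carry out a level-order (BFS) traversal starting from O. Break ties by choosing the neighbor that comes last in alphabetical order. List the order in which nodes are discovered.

Visit O; enqueue X, U, T → queue [X, U, T]
Visit X; enqueue Y, R → queue [U, T, Y, R]
Visit U; enqueue Z, P → queue [T, Y, R, Z, P]
Visit T; enqueue W, S → queue [Y, R, Z, P, W, S]
Visit Y; enqueue Q → queue [R, Z, P, W, S, Q]
Visit R; enqueue V → queue [Z, P, W, S, Q, V]
Visit Z → queue [P, W, S, Q, V]
Visit P → queue [W, S, Q, V]
Visit W → queue [S, Q, V]
Visit S → queue [Q, V]
Visit Q → queue [V]
Visit V → queue []

O, X, U, T, Y, R, Z, P, W, S, Q, V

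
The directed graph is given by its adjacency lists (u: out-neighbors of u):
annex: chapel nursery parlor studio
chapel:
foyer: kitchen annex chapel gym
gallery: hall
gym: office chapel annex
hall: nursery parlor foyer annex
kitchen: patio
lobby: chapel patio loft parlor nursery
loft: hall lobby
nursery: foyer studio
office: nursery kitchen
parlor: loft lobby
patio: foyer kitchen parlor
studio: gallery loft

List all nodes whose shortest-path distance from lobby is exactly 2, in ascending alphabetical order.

Level 0: lobby
Level 1: chapel, loft, nursery, parlor, patio
Level 2: foyer, hall, kitchen, studio
Level 3: annex, gallery, gym
Level 4: office

foyer, hall, kitchen, studio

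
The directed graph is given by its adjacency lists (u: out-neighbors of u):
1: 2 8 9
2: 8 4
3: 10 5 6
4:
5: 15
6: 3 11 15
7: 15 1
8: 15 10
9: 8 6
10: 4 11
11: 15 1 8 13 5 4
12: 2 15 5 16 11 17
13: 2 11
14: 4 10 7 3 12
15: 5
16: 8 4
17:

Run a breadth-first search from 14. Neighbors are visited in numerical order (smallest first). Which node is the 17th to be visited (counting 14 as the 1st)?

13

Visit 14; enqueue 3, 4, 7, 10, 12 → queue [3, 4, 7, 10, 12]
Visit 3; enqueue 5, 6 → queue [4, 7, 10, 12, 5, 6]
Visit 4 → queue [7, 10, 12, 5, 6]
Visit 7; enqueue 1, 15 → queue [10, 12, 5, 6, 1, 15]
Visit 10; enqueue 11 → queue [12, 5, 6, 1, 15, 11]
Visit 12; enqueue 2, 16, 17 → queue [5, 6, 1, 15, 11, 2, 16, 17]
Visit 5 → queue [6, 1, 15, 11, 2, 16, 17]
Visit 6 → queue [1, 15, 11, 2, 16, 17]
Visit 1; enqueue 8, 9 → queue [15, 11, 2, 16, 17, 8, 9]
Visit 15 → queue [11, 2, 16, 17, 8, 9]
Visit 11; enqueue 13 → queue [2, 16, 17, 8, 9, 13]
Visit 2 → queue [16, 17, 8, 9, 13]
Visit 16 → queue [17, 8, 9, 13]
Visit 17 → queue [8, 9, 13]
Visit 8 → queue [9, 13]
Visit 9 → queue [13]
Visit 13 → queue []

Visit order: 14, 3, 4, 7, 10, 12, 5, 6, 1, 15, 11, 2, 16, 17, 8, 9, 13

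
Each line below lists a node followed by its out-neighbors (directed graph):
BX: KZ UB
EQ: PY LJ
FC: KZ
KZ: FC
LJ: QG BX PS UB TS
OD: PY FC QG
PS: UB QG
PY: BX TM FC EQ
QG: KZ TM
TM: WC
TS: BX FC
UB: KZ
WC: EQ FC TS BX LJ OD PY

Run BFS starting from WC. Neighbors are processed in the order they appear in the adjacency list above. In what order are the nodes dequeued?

WC EQ FC TS BX LJ OD PY KZ UB QG PS TM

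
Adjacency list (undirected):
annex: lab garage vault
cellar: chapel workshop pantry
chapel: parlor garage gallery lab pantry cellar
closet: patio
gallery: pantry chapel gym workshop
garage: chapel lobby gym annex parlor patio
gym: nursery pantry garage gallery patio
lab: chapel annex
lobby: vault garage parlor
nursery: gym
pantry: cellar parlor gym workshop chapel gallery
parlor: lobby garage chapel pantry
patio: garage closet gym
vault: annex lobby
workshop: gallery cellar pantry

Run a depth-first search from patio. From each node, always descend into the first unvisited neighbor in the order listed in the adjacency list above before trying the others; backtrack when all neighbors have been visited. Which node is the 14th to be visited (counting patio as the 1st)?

nursery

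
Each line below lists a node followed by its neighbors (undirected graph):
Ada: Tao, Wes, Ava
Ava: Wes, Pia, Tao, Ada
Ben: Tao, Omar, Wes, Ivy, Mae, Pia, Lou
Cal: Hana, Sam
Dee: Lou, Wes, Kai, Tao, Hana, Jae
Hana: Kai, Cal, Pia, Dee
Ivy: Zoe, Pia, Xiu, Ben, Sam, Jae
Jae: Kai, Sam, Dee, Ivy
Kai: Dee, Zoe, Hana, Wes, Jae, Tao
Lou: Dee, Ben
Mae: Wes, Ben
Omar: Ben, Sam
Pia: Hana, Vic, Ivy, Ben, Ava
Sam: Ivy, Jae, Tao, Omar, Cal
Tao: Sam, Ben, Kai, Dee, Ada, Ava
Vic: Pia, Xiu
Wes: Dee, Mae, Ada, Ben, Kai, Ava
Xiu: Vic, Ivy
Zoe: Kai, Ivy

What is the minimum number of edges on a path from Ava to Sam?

Level 0: Ava
Level 1: Ada, Pia, Tao, Wes
Level 2: Ben, Dee, Hana, Ivy, Kai, Mae, Sam, Vic
Level 3: Cal, Jae, Lou, Omar, Xiu, Zoe
Sam first appears at level 2.

2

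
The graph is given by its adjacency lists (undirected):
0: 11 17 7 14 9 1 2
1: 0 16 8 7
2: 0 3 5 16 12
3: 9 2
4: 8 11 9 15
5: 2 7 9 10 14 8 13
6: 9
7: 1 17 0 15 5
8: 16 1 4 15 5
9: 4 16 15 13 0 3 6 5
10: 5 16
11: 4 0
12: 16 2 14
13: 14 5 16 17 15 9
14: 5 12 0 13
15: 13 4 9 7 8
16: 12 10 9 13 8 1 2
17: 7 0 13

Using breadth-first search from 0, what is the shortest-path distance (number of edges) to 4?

Level 0: 0
Level 1: 1, 2, 7, 9, 11, 14, 17
Level 2: 3, 4, 5, 6, 8, 12, 13, 15, 16
Level 3: 10
4 first appears at level 2.

2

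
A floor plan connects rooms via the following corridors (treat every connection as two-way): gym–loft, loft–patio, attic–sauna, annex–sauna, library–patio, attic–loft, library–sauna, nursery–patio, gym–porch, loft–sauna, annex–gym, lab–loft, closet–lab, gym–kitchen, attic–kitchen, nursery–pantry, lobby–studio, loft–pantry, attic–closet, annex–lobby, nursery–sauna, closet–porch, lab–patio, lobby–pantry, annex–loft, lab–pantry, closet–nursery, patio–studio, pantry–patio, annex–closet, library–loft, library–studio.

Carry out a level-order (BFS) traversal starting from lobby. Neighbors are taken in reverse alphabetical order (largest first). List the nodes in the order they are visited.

lobby studio pantry annex patio library nursery loft lab sauna gym closet attic porch kitchen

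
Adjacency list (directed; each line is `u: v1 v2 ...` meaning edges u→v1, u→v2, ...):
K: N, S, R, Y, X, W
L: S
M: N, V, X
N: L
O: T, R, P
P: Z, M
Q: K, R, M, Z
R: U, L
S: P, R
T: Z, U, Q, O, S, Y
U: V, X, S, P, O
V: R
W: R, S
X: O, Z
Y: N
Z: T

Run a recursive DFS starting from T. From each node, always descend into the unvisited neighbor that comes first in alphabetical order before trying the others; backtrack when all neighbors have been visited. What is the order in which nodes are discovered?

T, O, P, M, N, L, S, R, U, V, X, Z, Q, K, W, Y

Visit T
T → O
O → P
P → M
M → N
N → L
L → S
S → R
R → U
U → V
U → X
X → Z
T → Q
Q → K
K → W
K → Y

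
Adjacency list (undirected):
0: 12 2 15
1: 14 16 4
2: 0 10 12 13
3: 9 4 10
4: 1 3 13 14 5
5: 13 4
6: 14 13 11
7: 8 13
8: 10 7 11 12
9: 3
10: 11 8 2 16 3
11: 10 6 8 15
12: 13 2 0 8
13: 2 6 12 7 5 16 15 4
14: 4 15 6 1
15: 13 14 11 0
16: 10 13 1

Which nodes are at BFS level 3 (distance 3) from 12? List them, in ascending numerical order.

1, 3, 14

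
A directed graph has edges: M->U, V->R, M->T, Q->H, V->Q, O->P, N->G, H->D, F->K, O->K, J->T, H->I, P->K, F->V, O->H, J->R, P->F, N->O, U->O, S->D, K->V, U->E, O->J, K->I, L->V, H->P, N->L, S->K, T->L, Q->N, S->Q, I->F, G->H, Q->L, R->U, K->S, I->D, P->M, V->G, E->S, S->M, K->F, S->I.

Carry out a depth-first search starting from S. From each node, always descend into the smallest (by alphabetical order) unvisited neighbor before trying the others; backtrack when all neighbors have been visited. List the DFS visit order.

S → D → I → F → K → V → G → H → P → M → T → L → U → E → O → J → R → Q → N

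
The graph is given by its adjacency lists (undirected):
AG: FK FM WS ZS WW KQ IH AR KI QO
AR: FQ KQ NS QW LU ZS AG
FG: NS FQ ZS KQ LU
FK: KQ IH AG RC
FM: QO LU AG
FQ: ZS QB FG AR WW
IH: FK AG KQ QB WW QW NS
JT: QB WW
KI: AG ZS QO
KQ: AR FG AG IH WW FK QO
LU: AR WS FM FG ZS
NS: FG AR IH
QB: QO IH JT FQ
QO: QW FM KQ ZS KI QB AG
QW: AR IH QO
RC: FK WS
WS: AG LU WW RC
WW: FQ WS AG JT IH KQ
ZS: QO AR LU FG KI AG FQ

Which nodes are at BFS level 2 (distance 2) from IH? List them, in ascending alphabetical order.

AR, FG, FM, FQ, JT, KI, QO, RC, WS, ZS

Level 0: IH
Level 1: AG, FK, KQ, NS, QB, QW, WW
Level 2: AR, FG, FM, FQ, JT, KI, QO, RC, WS, ZS
Level 3: LU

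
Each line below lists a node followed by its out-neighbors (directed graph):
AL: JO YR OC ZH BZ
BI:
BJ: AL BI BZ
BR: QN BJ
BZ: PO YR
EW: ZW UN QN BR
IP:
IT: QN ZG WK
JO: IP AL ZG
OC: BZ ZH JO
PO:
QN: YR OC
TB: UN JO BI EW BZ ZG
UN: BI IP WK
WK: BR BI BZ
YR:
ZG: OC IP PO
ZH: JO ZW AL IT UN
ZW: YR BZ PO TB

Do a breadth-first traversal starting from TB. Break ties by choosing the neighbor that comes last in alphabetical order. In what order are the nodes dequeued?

TB -> ZG -> UN -> JO -> EW -> BZ -> BI -> PO -> OC -> IP -> WK -> AL -> ZW -> QN -> BR -> YR -> ZH -> BJ -> IT

Visit TB; enqueue ZG, UN, JO, EW, BZ, BI → queue [ZG, UN, JO, EW, BZ, BI]
Visit ZG; enqueue PO, OC, IP → queue [UN, JO, EW, BZ, BI, PO, OC, IP]
Visit UN; enqueue WK → queue [JO, EW, BZ, BI, PO, OC, IP, WK]
Visit JO; enqueue AL → queue [EW, BZ, BI, PO, OC, IP, WK, AL]
Visit EW; enqueue ZW, QN, BR → queue [BZ, BI, PO, OC, IP, WK, AL, ZW, QN, BR]
Visit BZ; enqueue YR → queue [BI, PO, OC, IP, WK, AL, ZW, QN, BR, YR]
Visit BI → queue [PO, OC, IP, WK, AL, ZW, QN, BR, YR]
Visit PO → queue [OC, IP, WK, AL, ZW, QN, BR, YR]
Visit OC; enqueue ZH → queue [IP, WK, AL, ZW, QN, BR, YR, ZH]
Visit IP → queue [WK, AL, ZW, QN, BR, YR, ZH]
Visit WK → queue [AL, ZW, QN, BR, YR, ZH]
Visit AL → queue [ZW, QN, BR, YR, ZH]
Visit ZW → queue [QN, BR, YR, ZH]
Visit QN → queue [BR, YR, ZH]
Visit BR; enqueue BJ → queue [YR, ZH, BJ]
Visit YR → queue [ZH, BJ]
Visit ZH; enqueue IT → queue [BJ, IT]
Visit BJ → queue [IT]
Visit IT → queue []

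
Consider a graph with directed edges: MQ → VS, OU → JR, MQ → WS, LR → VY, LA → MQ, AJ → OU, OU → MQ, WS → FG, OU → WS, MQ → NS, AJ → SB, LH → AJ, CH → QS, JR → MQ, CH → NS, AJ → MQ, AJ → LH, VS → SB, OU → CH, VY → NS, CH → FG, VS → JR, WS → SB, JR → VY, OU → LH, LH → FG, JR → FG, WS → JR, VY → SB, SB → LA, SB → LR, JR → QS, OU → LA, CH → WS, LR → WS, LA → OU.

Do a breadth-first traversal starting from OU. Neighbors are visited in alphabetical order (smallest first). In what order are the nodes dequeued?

OU, CH, JR, LA, LH, MQ, WS, FG, NS, QS, VY, AJ, VS, SB, LR

Visit OU; enqueue CH, JR, LA, LH, MQ, WS → queue [CH, JR, LA, LH, MQ, WS]
Visit CH; enqueue FG, NS, QS → queue [JR, LA, LH, MQ, WS, FG, NS, QS]
Visit JR; enqueue VY → queue [LA, LH, MQ, WS, FG, NS, QS, VY]
Visit LA → queue [LH, MQ, WS, FG, NS, QS, VY]
Visit LH; enqueue AJ → queue [MQ, WS, FG, NS, QS, VY, AJ]
Visit MQ; enqueue VS → queue [WS, FG, NS, QS, VY, AJ, VS]
Visit WS; enqueue SB → queue [FG, NS, QS, VY, AJ, VS, SB]
Visit FG → queue [NS, QS, VY, AJ, VS, SB]
Visit NS → queue [QS, VY, AJ, VS, SB]
Visit QS → queue [VY, AJ, VS, SB]
Visit VY → queue [AJ, VS, SB]
Visit AJ → queue [VS, SB]
Visit VS → queue [SB]
Visit SB; enqueue LR → queue [LR]
Visit LR → queue []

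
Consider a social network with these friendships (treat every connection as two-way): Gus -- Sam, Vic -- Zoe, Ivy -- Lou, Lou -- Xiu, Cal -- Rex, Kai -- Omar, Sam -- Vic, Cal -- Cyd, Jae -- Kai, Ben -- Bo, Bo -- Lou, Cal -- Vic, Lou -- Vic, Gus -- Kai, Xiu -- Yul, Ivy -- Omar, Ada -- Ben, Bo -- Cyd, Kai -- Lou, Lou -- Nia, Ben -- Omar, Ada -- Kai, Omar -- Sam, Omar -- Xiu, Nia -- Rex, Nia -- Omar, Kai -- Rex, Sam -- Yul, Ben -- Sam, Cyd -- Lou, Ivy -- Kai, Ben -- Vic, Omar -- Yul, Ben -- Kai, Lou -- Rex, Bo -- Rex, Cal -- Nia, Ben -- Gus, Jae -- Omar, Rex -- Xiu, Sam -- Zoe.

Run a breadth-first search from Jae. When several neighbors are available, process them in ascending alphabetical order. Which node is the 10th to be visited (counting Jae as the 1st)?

Nia

Visit Jae; enqueue Kai, Omar → queue [Kai, Omar]
Visit Kai; enqueue Ada, Ben, Gus, Ivy, Lou, Rex → queue [Omar, Ada, Ben, Gus, Ivy, Lou, Rex]
Visit Omar; enqueue Nia, Sam, Xiu, Yul → queue [Ada, Ben, Gus, Ivy, Lou, Rex, Nia, Sam, Xiu, Yul]
Visit Ada → queue [Ben, Gus, Ivy, Lou, Rex, Nia, Sam, Xiu, Yul]
Visit Ben; enqueue Bo, Vic → queue [Gus, Ivy, Lou, Rex, Nia, Sam, Xiu, Yul, Bo, Vic]
Visit Gus → queue [Ivy, Lou, Rex, Nia, Sam, Xiu, Yul, Bo, Vic]
Visit Ivy → queue [Lou, Rex, Nia, Sam, Xiu, Yul, Bo, Vic]
Visit Lou; enqueue Cyd → queue [Rex, Nia, Sam, Xiu, Yul, Bo, Vic, Cyd]
Visit Rex; enqueue Cal → queue [Nia, Sam, Xiu, Yul, Bo, Vic, Cyd, Cal]
Visit Nia → queue [Sam, Xiu, Yul, Bo, Vic, Cyd, Cal]
Visit Sam; enqueue Zoe → queue [Xiu, Yul, Bo, Vic, Cyd, Cal, Zoe]
Visit Xiu → queue [Yul, Bo, Vic, Cyd, Cal, Zoe]
Visit Yul → queue [Bo, Vic, Cyd, Cal, Zoe]
Visit Bo → queue [Vic, Cyd, Cal, Zoe]
Visit Vic → queue [Cyd, Cal, Zoe]
Visit Cyd → queue [Cal, Zoe]
Visit Cal → queue [Zoe]
Visit Zoe → queue []

Visit order: Jae, Kai, Omar, Ada, Ben, Gus, Ivy, Lou, Rex, Nia, Sam, Xiu, Yul, Bo, Vic, Cyd, Cal, Zoe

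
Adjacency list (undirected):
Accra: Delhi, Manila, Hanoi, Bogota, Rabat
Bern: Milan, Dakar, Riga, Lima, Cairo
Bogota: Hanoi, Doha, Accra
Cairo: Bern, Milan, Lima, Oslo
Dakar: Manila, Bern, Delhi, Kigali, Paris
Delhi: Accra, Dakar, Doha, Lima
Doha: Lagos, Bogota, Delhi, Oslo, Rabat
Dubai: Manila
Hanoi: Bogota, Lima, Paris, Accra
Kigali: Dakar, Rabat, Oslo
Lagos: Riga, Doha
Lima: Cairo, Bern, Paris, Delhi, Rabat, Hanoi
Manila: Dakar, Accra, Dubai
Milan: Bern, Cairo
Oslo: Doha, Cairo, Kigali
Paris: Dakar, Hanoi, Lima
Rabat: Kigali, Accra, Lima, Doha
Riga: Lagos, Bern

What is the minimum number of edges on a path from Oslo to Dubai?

Level 0: Oslo
Level 1: Cairo, Doha, Kigali
Level 2: Bern, Bogota, Dakar, Delhi, Lagos, Lima, Milan, Rabat
Level 3: Accra, Hanoi, Manila, Paris, Riga
Level 4: Dubai
Dubai first appears at level 4.

4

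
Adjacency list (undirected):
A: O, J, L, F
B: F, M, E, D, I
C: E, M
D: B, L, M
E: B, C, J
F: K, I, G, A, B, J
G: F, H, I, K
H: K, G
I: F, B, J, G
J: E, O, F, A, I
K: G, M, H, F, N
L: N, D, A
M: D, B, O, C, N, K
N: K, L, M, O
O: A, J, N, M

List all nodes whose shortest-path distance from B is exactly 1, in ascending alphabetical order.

D, E, F, I, M

Level 0: B
Level 1: D, E, F, I, M
Level 2: A, C, G, J, K, L, N, O
Level 3: H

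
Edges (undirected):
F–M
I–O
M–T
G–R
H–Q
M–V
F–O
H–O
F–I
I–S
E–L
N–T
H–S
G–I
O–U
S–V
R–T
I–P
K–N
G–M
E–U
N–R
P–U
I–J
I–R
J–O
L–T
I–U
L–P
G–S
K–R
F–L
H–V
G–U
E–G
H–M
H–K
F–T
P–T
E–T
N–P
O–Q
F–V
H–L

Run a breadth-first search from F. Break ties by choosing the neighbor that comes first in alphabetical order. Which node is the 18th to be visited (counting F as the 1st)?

Visit F; enqueue I, L, M, O, T, V → queue [I, L, M, O, T, V]
Visit I; enqueue G, J, P, R, S, U → queue [L, M, O, T, V, G, J, P, R, S, U]
Visit L; enqueue E, H → queue [M, O, T, V, G, J, P, R, S, U, E, H]
Visit M → queue [O, T, V, G, J, P, R, S, U, E, H]
Visit O; enqueue Q → queue [T, V, G, J, P, R, S, U, E, H, Q]
Visit T; enqueue N → queue [V, G, J, P, R, S, U, E, H, Q, N]
Visit V → queue [G, J, P, R, S, U, E, H, Q, N]
Visit G → queue [J, P, R, S, U, E, H, Q, N]
Visit J → queue [P, R, S, U, E, H, Q, N]
Visit P → queue [R, S, U, E, H, Q, N]
Visit R; enqueue K → queue [S, U, E, H, Q, N, K]
Visit S → queue [U, E, H, Q, N, K]
Visit U → queue [E, H, Q, N, K]
Visit E → queue [H, Q, N, K]
Visit H → queue [Q, N, K]
Visit Q → queue [N, K]
Visit N → queue [K]
Visit K → queue []

Visit order: F, I, L, M, O, T, V, G, J, P, R, S, U, E, H, Q, N, K

K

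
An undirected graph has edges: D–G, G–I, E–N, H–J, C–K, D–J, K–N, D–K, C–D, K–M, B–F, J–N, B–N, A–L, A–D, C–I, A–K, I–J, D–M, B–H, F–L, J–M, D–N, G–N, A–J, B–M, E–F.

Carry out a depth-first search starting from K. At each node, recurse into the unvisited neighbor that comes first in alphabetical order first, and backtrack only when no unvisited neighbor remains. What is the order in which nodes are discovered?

Visit K
K → A
A → D
D → C
C → I
I → G
G → N
N → B
B → F
F → E
F → L
B → H
H → J
J → M

K, A, D, C, I, G, N, B, F, E, L, H, J, M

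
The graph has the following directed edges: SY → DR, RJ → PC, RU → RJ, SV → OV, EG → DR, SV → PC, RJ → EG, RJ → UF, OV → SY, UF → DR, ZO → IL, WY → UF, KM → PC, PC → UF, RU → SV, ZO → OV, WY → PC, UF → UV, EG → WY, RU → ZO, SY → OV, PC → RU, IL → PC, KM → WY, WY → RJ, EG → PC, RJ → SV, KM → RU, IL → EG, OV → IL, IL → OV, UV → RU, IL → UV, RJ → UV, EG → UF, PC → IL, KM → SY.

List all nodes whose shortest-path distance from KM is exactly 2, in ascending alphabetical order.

Level 0: KM
Level 1: PC, RU, SY, WY
Level 2: DR, IL, OV, RJ, SV, UF, ZO
Level 3: EG, UV

DR, IL, OV, RJ, SV, UF, ZO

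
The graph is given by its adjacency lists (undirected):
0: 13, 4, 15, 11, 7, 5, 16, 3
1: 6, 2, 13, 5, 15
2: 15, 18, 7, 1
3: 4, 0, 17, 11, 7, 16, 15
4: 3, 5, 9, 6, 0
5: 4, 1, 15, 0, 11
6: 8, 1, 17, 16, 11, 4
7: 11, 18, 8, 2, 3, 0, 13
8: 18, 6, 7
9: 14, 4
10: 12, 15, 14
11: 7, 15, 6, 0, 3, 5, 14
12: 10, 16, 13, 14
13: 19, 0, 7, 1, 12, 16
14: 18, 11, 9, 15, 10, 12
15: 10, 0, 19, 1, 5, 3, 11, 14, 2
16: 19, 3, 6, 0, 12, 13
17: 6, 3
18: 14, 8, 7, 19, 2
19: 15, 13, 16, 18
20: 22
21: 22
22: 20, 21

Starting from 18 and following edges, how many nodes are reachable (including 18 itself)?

20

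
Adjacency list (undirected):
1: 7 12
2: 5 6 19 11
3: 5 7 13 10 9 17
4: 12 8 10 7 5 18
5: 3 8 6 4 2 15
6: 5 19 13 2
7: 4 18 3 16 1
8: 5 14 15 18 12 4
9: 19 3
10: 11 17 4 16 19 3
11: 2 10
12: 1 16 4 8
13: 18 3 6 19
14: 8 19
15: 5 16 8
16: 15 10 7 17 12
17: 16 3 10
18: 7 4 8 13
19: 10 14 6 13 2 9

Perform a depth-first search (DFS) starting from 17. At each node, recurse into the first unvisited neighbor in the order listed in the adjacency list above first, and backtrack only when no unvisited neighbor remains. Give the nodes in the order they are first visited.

17, 16, 15, 5, 3, 7, 4, 12, 1, 8, 14, 19, 10, 11, 2, 6, 13, 18, 9

Visit 17
17 → 16
16 → 15
15 → 5
5 → 3
3 → 7
7 → 4
4 → 12
12 → 1
12 → 8
8 → 14
14 → 19
19 → 10
10 → 11
11 → 2
2 → 6
6 → 13
13 → 18
19 → 9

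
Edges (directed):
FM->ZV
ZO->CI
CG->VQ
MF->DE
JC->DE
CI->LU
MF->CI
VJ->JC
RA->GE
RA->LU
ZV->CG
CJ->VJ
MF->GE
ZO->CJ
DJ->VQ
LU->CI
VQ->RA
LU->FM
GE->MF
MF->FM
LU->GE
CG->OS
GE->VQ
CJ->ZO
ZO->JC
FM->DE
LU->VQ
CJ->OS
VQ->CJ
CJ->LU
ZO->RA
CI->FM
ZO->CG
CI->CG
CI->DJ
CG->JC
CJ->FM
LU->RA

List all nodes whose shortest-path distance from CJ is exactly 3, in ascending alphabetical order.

DJ, MF

Level 0: CJ
Level 1: FM, LU, OS, VJ, ZO
Level 2: CG, CI, DE, GE, JC, RA, VQ, ZV
Level 3: DJ, MF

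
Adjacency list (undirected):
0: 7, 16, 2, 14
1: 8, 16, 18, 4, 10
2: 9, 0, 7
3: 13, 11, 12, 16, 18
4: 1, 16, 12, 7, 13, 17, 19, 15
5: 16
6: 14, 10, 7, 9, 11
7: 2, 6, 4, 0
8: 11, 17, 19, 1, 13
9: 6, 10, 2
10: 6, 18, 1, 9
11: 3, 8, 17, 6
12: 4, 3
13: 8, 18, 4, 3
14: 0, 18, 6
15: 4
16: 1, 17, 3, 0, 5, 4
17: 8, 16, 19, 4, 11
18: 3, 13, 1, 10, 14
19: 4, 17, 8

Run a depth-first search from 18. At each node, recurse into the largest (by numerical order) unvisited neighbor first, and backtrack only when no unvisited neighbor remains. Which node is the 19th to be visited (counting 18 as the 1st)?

0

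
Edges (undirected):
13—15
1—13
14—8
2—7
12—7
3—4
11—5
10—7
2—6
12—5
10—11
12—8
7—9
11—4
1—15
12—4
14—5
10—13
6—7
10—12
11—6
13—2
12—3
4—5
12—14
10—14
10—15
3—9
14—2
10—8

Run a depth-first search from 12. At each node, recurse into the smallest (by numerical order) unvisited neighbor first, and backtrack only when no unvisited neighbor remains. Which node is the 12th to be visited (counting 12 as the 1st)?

Visit 12
12 → 3
3 → 4
4 → 5
5 → 11
11 → 6
6 → 2
2 → 7
7 → 9
7 → 10
10 → 8
8 → 14
10 → 13
13 → 1
1 → 15

Visit order: 12, 3, 4, 5, 11, 6, 2, 7, 9, 10, 8, 14, 13, 1, 15

14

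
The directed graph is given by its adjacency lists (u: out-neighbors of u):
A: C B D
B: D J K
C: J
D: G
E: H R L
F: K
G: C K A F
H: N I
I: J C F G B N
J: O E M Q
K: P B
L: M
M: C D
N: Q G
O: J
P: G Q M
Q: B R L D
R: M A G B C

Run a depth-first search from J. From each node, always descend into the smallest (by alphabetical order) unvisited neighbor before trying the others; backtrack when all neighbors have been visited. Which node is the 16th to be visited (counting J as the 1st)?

Visit J
J → E
E → H
H → I
I → B
B → D
D → G
G → A
A → C
G → F
F → K
K → P
P → M
P → Q
Q → L
Q → R
I → N
J → O

Visit order: J, E, H, I, B, D, G, A, C, F, K, P, M, Q, L, R, N, O

R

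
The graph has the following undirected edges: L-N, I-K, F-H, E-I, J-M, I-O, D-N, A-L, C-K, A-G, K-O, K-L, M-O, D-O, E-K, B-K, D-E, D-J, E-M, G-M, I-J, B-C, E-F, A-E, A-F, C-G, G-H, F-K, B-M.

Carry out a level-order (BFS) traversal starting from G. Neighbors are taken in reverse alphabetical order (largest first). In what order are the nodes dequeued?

Visit G; enqueue M, H, C, A → queue [M, H, C, A]
Visit M; enqueue O, J, E, B → queue [H, C, A, O, J, E, B]
Visit H; enqueue F → queue [C, A, O, J, E, B, F]
Visit C; enqueue K → queue [A, O, J, E, B, F, K]
Visit A; enqueue L → queue [O, J, E, B, F, K, L]
Visit O; enqueue I, D → queue [J, E, B, F, K, L, I, D]
Visit J → queue [E, B, F, K, L, I, D]
Visit E → queue [B, F, K, L, I, D]
Visit B → queue [F, K, L, I, D]
Visit F → queue [K, L, I, D]
Visit K → queue [L, I, D]
Visit L; enqueue N → queue [I, D, N]
Visit I → queue [D, N]
Visit D → queue [N]
Visit N → queue []

G, M, H, C, A, O, J, E, B, F, K, L, I, D, N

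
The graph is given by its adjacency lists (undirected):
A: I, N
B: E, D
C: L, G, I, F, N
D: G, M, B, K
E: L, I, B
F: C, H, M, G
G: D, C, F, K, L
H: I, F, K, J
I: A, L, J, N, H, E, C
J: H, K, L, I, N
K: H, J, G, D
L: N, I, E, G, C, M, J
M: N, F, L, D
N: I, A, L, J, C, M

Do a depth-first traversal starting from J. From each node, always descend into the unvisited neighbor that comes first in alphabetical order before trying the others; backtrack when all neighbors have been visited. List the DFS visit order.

J H F C G D B E I A N L M K

Visit J
J → H
H → F
F → C
C → G
G → D
D → B
B → E
E → I
I → A
A → N
N → L
L → M
D → K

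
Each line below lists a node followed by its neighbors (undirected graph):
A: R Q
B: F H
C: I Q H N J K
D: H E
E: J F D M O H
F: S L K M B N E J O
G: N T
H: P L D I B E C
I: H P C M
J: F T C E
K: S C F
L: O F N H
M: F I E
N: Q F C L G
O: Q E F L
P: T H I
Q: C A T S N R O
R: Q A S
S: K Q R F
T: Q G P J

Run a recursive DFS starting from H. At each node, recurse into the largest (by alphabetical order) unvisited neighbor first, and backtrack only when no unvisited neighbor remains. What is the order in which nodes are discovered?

H, P, T, Q, S, R, A, K, F, O, L, N, G, C, J, E, M, I, D, B

Visit H
H → P
P → T
T → Q
Q → S
S → R
R → A
S → K
K → F
F → O
O → L
L → N
N → G
N → C
C → J
J → E
E → M
M → I
E → D
F → B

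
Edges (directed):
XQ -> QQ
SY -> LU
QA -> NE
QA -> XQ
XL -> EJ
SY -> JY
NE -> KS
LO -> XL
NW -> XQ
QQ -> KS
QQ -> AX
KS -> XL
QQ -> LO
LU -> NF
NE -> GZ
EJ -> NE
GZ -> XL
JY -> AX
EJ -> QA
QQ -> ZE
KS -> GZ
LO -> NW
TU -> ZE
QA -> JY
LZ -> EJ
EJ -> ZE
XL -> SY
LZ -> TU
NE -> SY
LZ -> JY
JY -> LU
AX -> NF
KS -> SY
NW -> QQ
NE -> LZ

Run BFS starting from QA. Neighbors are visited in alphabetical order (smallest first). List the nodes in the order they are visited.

QA, JY, NE, XQ, AX, LU, GZ, KS, LZ, SY, QQ, NF, XL, EJ, TU, LO, ZE, NW

Visit QA; enqueue JY, NE, XQ → queue [JY, NE, XQ]
Visit JY; enqueue AX, LU → queue [NE, XQ, AX, LU]
Visit NE; enqueue GZ, KS, LZ, SY → queue [XQ, AX, LU, GZ, KS, LZ, SY]
Visit XQ; enqueue QQ → queue [AX, LU, GZ, KS, LZ, SY, QQ]
Visit AX; enqueue NF → queue [LU, GZ, KS, LZ, SY, QQ, NF]
Visit LU → queue [GZ, KS, LZ, SY, QQ, NF]
Visit GZ; enqueue XL → queue [KS, LZ, SY, QQ, NF, XL]
Visit KS → queue [LZ, SY, QQ, NF, XL]
Visit LZ; enqueue EJ, TU → queue [SY, QQ, NF, XL, EJ, TU]
Visit SY → queue [QQ, NF, XL, EJ, TU]
Visit QQ; enqueue LO, ZE → queue [NF, XL, EJ, TU, LO, ZE]
Visit NF → queue [XL, EJ, TU, LO, ZE]
Visit XL → queue [EJ, TU, LO, ZE]
Visit EJ → queue [TU, LO, ZE]
Visit TU → queue [LO, ZE]
Visit LO; enqueue NW → queue [ZE, NW]
Visit ZE → queue [NW]
Visit NW → queue []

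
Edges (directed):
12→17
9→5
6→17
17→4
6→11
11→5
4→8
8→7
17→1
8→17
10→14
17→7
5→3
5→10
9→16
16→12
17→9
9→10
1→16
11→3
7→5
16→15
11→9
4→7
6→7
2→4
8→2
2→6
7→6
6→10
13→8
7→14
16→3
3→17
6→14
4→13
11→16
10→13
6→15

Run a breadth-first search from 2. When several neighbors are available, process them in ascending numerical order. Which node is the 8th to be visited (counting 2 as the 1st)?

Visit 2; enqueue 4, 6 → queue [4, 6]
Visit 4; enqueue 7, 8, 13 → queue [6, 7, 8, 13]
Visit 6; enqueue 10, 11, 14, 15, 17 → queue [7, 8, 13, 10, 11, 14, 15, 17]
Visit 7; enqueue 5 → queue [8, 13, 10, 11, 14, 15, 17, 5]
Visit 8 → queue [13, 10, 11, 14, 15, 17, 5]
Visit 13 → queue [10, 11, 14, 15, 17, 5]
Visit 10 → queue [11, 14, 15, 17, 5]
Visit 11; enqueue 3, 9, 16 → queue [14, 15, 17, 5, 3, 9, 16]
Visit 14 → queue [15, 17, 5, 3, 9, 16]
Visit 15 → queue [17, 5, 3, 9, 16]
Visit 17; enqueue 1 → queue [5, 3, 9, 16, 1]
Visit 5 → queue [3, 9, 16, 1]
Visit 3 → queue [9, 16, 1]
Visit 9 → queue [16, 1]
Visit 16; enqueue 12 → queue [1, 12]
Visit 1 → queue [12]
Visit 12 → queue []

Visit order: 2, 4, 6, 7, 8, 13, 10, 11, 14, 15, 17, 5, 3, 9, 16, 1, 12

11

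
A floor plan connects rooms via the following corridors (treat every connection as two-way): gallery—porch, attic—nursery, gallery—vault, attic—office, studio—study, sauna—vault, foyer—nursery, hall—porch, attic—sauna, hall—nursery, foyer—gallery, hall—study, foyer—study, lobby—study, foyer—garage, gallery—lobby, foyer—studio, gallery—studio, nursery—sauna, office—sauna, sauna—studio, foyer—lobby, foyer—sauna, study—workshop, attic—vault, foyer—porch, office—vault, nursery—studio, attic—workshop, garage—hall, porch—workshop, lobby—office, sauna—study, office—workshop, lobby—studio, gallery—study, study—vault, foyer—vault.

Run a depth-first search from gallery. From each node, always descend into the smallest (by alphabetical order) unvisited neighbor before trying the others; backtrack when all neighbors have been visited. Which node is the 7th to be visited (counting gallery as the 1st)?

office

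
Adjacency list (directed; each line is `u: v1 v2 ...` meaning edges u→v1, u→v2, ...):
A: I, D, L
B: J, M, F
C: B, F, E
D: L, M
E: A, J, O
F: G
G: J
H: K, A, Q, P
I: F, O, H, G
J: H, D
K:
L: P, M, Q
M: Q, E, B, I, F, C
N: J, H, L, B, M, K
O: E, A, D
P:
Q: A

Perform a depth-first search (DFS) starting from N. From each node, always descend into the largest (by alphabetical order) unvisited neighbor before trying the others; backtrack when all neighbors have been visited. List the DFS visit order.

N, M, Q, A, L, P, I, O, E, J, H, K, D, G, F, C, B

Visit N
N → M
M → Q
Q → A
A → L
L → P
A → I
I → O
O → E
E → J
J → H
H → K
J → D
I → G
I → F
M → C
C → B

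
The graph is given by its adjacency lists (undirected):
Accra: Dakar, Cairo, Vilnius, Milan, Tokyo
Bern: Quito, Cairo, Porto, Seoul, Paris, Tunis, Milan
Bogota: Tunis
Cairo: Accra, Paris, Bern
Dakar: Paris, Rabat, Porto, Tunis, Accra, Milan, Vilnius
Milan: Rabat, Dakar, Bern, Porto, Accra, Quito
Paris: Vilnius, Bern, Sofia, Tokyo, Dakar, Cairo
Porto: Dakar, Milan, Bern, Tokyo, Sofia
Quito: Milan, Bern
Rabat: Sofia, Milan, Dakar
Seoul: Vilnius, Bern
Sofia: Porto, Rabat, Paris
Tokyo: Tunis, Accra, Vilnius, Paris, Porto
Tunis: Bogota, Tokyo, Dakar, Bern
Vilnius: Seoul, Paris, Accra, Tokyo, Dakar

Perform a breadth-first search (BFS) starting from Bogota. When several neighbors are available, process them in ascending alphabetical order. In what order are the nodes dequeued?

Bogota Tunis Bern Dakar Tokyo Cairo Milan Paris Porto Quito Seoul Accra Rabat Vilnius Sofia

Visit Bogota; enqueue Tunis → queue [Tunis]
Visit Tunis; enqueue Bern, Dakar, Tokyo → queue [Bern, Dakar, Tokyo]
Visit Bern; enqueue Cairo, Milan, Paris, Porto, Quito, Seoul → queue [Dakar, Tokyo, Cairo, Milan, Paris, Porto, Quito, Seoul]
Visit Dakar; enqueue Accra, Rabat, Vilnius → queue [Tokyo, Cairo, Milan, Paris, Porto, Quito, Seoul, Accra, Rabat, Vilnius]
Visit Tokyo → queue [Cairo, Milan, Paris, Porto, Quito, Seoul, Accra, Rabat, Vilnius]
Visit Cairo → queue [Milan, Paris, Porto, Quito, Seoul, Accra, Rabat, Vilnius]
Visit Milan → queue [Paris, Porto, Quito, Seoul, Accra, Rabat, Vilnius]
Visit Paris; enqueue Sofia → queue [Porto, Quito, Seoul, Accra, Rabat, Vilnius, Sofia]
Visit Porto → queue [Quito, Seoul, Accra, Rabat, Vilnius, Sofia]
Visit Quito → queue [Seoul, Accra, Rabat, Vilnius, Sofia]
Visit Seoul → queue [Accra, Rabat, Vilnius, Sofia]
Visit Accra → queue [Rabat, Vilnius, Sofia]
Visit Rabat → queue [Vilnius, Sofia]
Visit Vilnius → queue [Sofia]
Visit Sofia → queue []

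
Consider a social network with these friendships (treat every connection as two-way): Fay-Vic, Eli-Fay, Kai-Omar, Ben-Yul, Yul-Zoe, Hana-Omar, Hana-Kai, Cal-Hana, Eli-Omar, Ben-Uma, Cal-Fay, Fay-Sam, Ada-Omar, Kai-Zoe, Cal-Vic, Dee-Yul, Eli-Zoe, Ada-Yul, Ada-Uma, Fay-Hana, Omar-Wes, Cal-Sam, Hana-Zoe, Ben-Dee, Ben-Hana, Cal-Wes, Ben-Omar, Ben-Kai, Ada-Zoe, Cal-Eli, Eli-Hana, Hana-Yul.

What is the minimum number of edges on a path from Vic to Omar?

Level 0: Vic
Level 1: Cal, Fay
Level 2: Eli, Hana, Sam, Wes
Level 3: Ben, Kai, Omar, Yul, Zoe
Level 4: Ada, Dee, Uma
Omar first appears at level 3.

3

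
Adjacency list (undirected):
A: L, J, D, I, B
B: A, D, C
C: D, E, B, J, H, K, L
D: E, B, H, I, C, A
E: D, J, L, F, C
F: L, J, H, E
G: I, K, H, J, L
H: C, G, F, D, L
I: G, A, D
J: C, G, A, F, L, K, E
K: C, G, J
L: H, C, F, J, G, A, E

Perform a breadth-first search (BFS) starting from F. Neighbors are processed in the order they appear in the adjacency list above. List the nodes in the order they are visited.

F -> L -> J -> H -> E -> C -> G -> A -> K -> D -> B -> I

Visit F; enqueue L, J, H, E → queue [L, J, H, E]
Visit L; enqueue C, G, A → queue [J, H, E, C, G, A]
Visit J; enqueue K → queue [H, E, C, G, A, K]
Visit H; enqueue D → queue [E, C, G, A, K, D]
Visit E → queue [C, G, A, K, D]
Visit C; enqueue B → queue [G, A, K, D, B]
Visit G; enqueue I → queue [A, K, D, B, I]
Visit A → queue [K, D, B, I]
Visit K → queue [D, B, I]
Visit D → queue [B, I]
Visit B → queue [I]
Visit I → queue []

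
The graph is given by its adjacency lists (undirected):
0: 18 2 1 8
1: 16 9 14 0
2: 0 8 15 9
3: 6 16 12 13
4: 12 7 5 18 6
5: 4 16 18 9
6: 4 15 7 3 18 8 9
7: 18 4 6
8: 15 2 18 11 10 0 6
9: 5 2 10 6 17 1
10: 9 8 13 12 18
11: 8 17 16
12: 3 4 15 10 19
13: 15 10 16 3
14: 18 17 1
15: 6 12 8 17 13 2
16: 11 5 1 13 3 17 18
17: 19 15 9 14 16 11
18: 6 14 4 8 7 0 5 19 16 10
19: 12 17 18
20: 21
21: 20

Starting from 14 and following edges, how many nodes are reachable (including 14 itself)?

20

BFS from 14 visits: 14, 1, 17, 18, 0, 9, 16, 11, 15, 19, 4, 5, 6, 7, 8, 10, 2, 3, 13, 12
Reachable nodes: 20 of 22 total.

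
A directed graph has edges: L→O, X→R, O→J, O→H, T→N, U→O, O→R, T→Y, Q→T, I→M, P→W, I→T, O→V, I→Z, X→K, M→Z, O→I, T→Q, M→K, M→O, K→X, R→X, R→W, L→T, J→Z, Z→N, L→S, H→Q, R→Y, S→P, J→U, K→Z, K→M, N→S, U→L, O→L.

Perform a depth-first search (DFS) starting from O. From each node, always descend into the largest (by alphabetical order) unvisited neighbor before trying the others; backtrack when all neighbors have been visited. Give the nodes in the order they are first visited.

Visit O
O → V
O → R
R → Y
R → X
X → K
K → Z
Z → N
N → S
S → P
P → W
K → M
O → L
L → T
T → Q
O → J
J → U
O → I
O → H

O V R Y X K Z N S P W M L T Q J U I H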